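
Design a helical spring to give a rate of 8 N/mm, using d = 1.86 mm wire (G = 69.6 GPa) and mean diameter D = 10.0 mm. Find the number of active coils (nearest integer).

13

N_a = Gd⁴/(8D³k) = (69.6×10³ × 1.86⁴)/(8 × 10.0³ × 8)
    = 833031 / 64000 = 13.02 → 13 coils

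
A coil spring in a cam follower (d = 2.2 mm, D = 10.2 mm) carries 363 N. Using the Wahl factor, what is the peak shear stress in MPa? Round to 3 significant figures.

Spring index C = D/d = 10.2/2.2 = 4.6364
K_W = (4C−1)/(4C−4) + 0.615/C = 17.545/14.545 + 0.1326 = 1.3389
τ₀ = 8FD/(πd³) = 8·363·10.2/(π·2.2³) = 29620.8/33.452 = 885.48 MPa
τ_max = K·τ₀ = 1.3389 × 885.48 = 1185.6 MPa

1190 MPa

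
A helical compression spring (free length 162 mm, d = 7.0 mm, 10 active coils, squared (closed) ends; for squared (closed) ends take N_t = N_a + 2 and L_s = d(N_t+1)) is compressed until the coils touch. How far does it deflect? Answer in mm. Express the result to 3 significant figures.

N_t = 12; L_s = 7.0·13 = 91 mm
δ_solid = L₀ − L_s = 162 − 91 = 71 mm

71.0 mm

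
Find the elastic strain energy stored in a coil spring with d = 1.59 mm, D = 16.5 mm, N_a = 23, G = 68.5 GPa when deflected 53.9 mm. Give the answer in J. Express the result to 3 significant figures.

0.769 J

k = Gd⁴/(8D³N_a) = (68.5×10³)(1.59⁴)/(8·16.5³·23) = 0.52967 N/mm
U = ½kδ² = 0.5 × 0.52967 × 53.9² = 769.41 N·mm = 0.76941 J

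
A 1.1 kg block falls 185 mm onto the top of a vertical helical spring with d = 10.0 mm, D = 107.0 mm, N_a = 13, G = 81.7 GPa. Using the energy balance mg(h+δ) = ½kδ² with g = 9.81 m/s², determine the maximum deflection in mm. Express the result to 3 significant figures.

26.7 mm

k = Gd⁴/(8D³N_a) = (81.7×10³)(10.0⁴)/(8·107.0³·13) = 6.4126 N/mm
W = mg = 1.1 × 9.81 = 10.791 N
½kδ² − Wδ − Wh = 0 → δ = (W + √(W² + 2kWh))/k
δ = (10.791 + √(116.45 + 25603.6))/6.4126 = (10.791 + 160.37)/6.4126 = 26.692 mm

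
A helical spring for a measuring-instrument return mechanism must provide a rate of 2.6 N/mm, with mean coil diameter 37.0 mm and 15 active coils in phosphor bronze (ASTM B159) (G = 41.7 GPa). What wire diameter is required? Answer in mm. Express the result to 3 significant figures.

4.41 mm

d = (8D³N_a·k / G)^(1/4) = (8·37.0³·15·2.6 / (41.7×10³))^0.25
  = (378.99)^0.25 = 4.4122 mm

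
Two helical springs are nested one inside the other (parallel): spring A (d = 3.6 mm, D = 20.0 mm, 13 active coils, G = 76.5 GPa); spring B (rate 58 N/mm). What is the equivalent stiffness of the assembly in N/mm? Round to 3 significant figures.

k_A = Gd⁴/(8D³N_a) = (76.5×10³)(3.6⁴)/(8·20.0³·13) = 15.444 N/mm
Parallel: k_eq = 15.444 + 58 = 73.444 N/mm

73.4 N/mm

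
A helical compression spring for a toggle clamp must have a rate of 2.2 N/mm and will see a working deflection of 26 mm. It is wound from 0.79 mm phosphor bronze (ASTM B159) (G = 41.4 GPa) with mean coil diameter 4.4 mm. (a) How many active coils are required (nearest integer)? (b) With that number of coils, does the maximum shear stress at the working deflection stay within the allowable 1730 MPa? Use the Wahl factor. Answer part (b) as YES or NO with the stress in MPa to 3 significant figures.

(a) 11 coils; (b) YES, τ_max = 1620 MPa

N_a = Gd⁴/(8D³k) = (41.4×10³)(0.79⁴)/(8·4.4³·2.2) = 10.76 → N_a = 11
Actual rate k = Gd⁴/(8D³·11) = 2.1511 N/mm
Working load F = kδ = 2.1511·26 = 55.93 N
C = 4.4/0.79 = 5.5696; K_W = (4C−1)/(4C−4)+0.615/C = 1.2745
τ_max = K_W·8FD/(πd³) = 1.2745·1271 = 1620 MPa
τ_max ≤ 1730 MPa → acceptable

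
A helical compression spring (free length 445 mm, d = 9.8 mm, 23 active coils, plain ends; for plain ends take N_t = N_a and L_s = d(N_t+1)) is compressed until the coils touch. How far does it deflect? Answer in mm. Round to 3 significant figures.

N_t = 23; L_s = 9.8·24 = 235.2 mm
δ_solid = L₀ − L_s = 445 − 235.2 = 209.8 mm

210 mm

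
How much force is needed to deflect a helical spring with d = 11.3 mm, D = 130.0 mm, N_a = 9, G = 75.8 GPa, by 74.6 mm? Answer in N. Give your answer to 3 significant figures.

583 N

k = Gd⁴/(8D³N_a) = (75.8×10³)(11.3⁴)/(8·130.0³·9) = 7.813 N/mm
F = k·δ = 7.813 × 74.6 = 582.85 N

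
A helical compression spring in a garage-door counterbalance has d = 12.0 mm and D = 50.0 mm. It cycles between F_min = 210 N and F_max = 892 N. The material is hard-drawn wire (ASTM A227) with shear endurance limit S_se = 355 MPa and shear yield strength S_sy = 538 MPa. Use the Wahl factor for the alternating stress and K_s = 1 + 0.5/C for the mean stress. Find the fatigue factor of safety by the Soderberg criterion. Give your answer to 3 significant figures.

C = D/d = 50.0/12.0 = 4.1667; K_W = (4C−1)/(4C−4)+0.615/C = 1.3844; K_s = 1+0.5/C = 1.1200
F_a = (F_max−F_min)/2 = 341 N; F_m = (F_max+F_min)/2 = 551 N
τ_a = K_W·8F_aD/(πd³) = 1.3844 × 25.126 = 34.785 MPa
τ_m = K_s·8F_mD/(πd³) = 1.1200 × 40.599 = 45.471 MPa
Soderberg: 1/n_f = τ_a/S_se + τ_m/S_sy = 34.785/355 + 45.471/538 = 0.09799 + 0.08452 = 0.18251
n_f = 1/0.18251 = 5.479

5.48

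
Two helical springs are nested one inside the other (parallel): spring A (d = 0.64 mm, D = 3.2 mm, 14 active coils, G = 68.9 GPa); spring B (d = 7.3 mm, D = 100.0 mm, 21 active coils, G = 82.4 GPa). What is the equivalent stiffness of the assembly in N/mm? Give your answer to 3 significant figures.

k_A = Gd⁴/(8D³N_a) = (68.9×10³)(0.64⁴)/(8·3.2³·14) = 3.1497 N/mm
k_B = Gd⁴/(8D³N_a) = (82.4×10³)(7.3⁴)/(8·100.0³·21) = 1.3929 N/mm
Parallel: k_eq = 3.1497 + 1.3929 = 4.5426 N/mm

4.54 N/mm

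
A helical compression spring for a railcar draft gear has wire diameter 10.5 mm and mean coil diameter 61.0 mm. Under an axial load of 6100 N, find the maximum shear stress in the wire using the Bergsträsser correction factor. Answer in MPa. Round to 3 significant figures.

Spring index C = D/d = 61.0/10.5 = 5.8095
K_B = (4C+2)/(4C−3) = 25.238/20.238 = 1.2471
τ₀ = 8FD/(πd³) = 8·6100·61.0/(π·10.5³) = 2.9768e+06/3636.8 = 818.52 MPa
τ_max = K·τ₀ = 1.2471 × 818.52 = 1020.7 MPa

1020 MPa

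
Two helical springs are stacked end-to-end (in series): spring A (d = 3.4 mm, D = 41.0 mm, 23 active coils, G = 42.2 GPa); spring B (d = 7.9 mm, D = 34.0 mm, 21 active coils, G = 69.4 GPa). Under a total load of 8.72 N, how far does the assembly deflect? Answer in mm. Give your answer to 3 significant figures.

k_A = Gd⁴/(8D³N_a) = (42.2×10³)(3.4⁴)/(8·41.0³·23) = 0.44469 N/mm
k_B = Gd⁴/(8D³N_a) = (69.4×10³)(7.9⁴)/(8·34.0³·21) = 40.938 N/mm
Series: 1/k_eq = 1/0.44469 + 1/40.938 = 2.2732; k_eq = 0.43991 N/mm
δ = F/k_eq = 8.72/0.43991 = 19.822 mm

19.8 mm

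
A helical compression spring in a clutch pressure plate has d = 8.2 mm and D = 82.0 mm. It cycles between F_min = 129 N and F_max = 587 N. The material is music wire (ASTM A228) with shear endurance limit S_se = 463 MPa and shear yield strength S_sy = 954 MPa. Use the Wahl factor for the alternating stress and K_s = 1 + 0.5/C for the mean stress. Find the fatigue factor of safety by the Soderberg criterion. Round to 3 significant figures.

C = D/d = 82.0/8.2 = 10.0000; K_W = (4C−1)/(4C−4)+0.615/C = 1.1448; K_s = 1+0.5/C = 1.0500
F_a = (F_max−F_min)/2 = 229 N; F_m = (F_max+F_min)/2 = 358 N
τ_a = K_W·8F_aD/(πd³) = 1.1448 × 86.726 = 99.286 MPa
τ_m = K_s·8F_mD/(πd³) = 1.0500 × 135.58 = 142.36 MPa
Soderberg: 1/n_f = τ_a/S_se + τ_m/S_sy = 99.286/463 + 142.36/954 = 0.21444 + 0.14922 = 0.36366
n_f = 1/0.36366 = 2.75

2.75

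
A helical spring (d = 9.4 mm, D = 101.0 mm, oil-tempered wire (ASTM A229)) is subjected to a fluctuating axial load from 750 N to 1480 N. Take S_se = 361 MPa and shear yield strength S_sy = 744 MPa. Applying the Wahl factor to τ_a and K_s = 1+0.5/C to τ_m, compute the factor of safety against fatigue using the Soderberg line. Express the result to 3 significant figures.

C = D/d = 101.0/9.4 = 10.7447; K_W = (4C−1)/(4C−4)+0.615/C = 1.1342; K_s = 1+0.5/C = 1.0465
F_a = (F_max−F_min)/2 = 365 N; F_m = (F_max+F_min)/2 = 1115 N
τ_a = K_W·8F_aD/(πd³) = 1.1342 × 113.02 = 128.19 MPa
τ_m = K_s·8F_mD/(πd³) = 1.0465 × 345.27 = 361.33 MPa
Soderberg: 1/n_f = τ_a/S_se + τ_m/S_sy = 128.19/361 + 361.33/744 = 0.35510 + 0.48566 = 0.84076
n_f = 1/0.84076 = 1.189

1.19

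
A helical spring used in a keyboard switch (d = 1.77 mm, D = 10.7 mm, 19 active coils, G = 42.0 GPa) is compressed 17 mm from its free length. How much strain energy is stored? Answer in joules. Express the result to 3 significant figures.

k = Gd⁴/(8D³N_a) = (42.0×10³)(1.77⁴)/(8·10.7³·19) = 2.2138 N/mm
U = ½kδ² = 0.5 × 2.2138 × 17² = 319.9 N·mm = 0.3199 J

0.320 J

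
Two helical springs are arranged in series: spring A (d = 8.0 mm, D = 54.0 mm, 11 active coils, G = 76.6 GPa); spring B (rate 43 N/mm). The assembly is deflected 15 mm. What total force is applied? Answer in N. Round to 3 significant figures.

222 N

k_A = Gd⁴/(8D³N_a) = (76.6×10³)(8.0⁴)/(8·54.0³·11) = 22.643 N/mm
Series: 1/k_eq = 1/22.643 + 1/43 = 0.067421; k_eq = 14.832 N/mm
F = k_eq·δ = 14.832·15 = 222.48 N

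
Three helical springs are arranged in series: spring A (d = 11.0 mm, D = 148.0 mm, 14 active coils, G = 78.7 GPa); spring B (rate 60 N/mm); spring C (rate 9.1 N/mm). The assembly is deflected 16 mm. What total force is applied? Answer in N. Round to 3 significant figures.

36.2 N

k_A = Gd⁴/(8D³N_a) = (78.7×10³)(11.0⁴)/(8·148.0³·14) = 3.1735 N/mm
Series: 1/k_eq = 1/3.1735 + 1/60 + 1/9.1 = 0.44166; k_eq = 2.2642 N/mm
F = k_eq·δ = 2.2642·16 = 36.227 N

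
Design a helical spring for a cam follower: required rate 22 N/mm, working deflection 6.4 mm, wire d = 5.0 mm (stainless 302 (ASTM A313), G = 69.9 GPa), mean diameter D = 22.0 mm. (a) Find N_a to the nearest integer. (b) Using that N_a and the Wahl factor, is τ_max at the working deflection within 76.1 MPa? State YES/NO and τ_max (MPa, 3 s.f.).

(a) 23 coils; (b) NO, τ_max = 87.0 MPa

N_a = Gd⁴/(8D³k) = (69.9×10³)(5.0⁴)/(8·22.0³·22) = 23.31 → N_a = 23
Actual rate k = Gd⁴/(8D³·23) = 22.298 N/mm
Working load F = kδ = 22.298·6.4 = 142.71 N
C = 22.0/5.0 = 4.4000; K_W = (4C−1)/(4C−4)+0.615/C = 1.3604
τ_max = K_W·8FD/(πd³) = 1.3604·63.959 = 87.008 MPa
τ_max > 76.1 MPa → exceeds allowable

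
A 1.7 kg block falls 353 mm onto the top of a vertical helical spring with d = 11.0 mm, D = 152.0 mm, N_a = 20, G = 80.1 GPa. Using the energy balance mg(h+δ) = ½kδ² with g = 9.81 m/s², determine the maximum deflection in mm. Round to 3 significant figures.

k = Gd⁴/(8D³N_a) = (80.1×10³)(11.0⁴)/(8·152.0³·20) = 2.0871 N/mm
W = mg = 1.7 × 9.81 = 16.677 N
½kδ² − Wδ − Wh = 0 → δ = (W + √(W² + 2kWh))/k
δ = (16.677 + √(278.12 + 24574))/2.0871 = (16.677 + 157.65)/2.0871 = 83.522 mm

83.5 mm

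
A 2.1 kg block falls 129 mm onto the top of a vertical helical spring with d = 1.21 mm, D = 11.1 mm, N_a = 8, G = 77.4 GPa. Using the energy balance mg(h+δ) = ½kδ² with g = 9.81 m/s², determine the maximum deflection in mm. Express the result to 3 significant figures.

k = Gd⁴/(8D³N_a) = (77.4×10³)(1.21⁴)/(8·11.1³·8) = 1.8955 N/mm
W = mg = 2.1 × 9.81 = 20.601 N
½kδ² − Wδ − Wh = 0 → δ = (W + √(W² + 2kWh))/k
δ = (20.601 + √(424.4 + 10074.9))/1.8955 = (20.601 + 102.47)/1.8955 = 64.925 mm

64.9 mm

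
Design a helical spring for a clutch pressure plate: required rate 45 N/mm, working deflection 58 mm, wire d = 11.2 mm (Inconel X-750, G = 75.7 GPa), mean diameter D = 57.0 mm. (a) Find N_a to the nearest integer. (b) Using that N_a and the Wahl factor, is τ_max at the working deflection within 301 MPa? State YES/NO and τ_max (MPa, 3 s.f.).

(a) 18 coils; (b) NO, τ_max = 349 MPa

N_a = Gd⁴/(8D³k) = (75.7×10³)(11.2⁴)/(8·57.0³·45) = 17.87 → N_a = 18
Actual rate k = Gd⁴/(8D³·18) = 44.666 N/mm
Working load F = kδ = 44.666·58 = 2590.7 N
C = 57.0/11.2 = 5.0893; K_W = (4C−1)/(4C−4)+0.615/C = 1.3042
τ_max = K_W·8FD/(πd³) = 1.3042·267.65 = 349.08 MPa
τ_max > 301 MPa → exceeds allowable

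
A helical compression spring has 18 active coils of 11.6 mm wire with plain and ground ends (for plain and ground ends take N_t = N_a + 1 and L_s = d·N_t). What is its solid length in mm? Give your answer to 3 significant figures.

220 mm

plain and ground ends: N_t = N_a + 1 = 18 + 1 = 19
L_s = d·N_t = 11.6 × 19 = 220.4 mm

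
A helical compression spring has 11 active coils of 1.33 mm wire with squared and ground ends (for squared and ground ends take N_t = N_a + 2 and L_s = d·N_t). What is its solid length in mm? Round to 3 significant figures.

squared and ground ends: N_t = N_a + 2 = 11 + 2 = 13
L_s = d·N_t = 1.33 × 13 = 17.29 mm

17.3 mm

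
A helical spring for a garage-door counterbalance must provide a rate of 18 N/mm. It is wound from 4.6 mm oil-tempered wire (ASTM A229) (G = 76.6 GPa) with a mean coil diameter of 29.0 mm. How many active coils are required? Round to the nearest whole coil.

10

N_a = Gd⁴/(8D³k) = (76.6×10³ × 4.6⁴)/(8 × 29.0³ × 18)
    = 3.42973e+07 / 3.51202e+06 = 9.766 → 10 coils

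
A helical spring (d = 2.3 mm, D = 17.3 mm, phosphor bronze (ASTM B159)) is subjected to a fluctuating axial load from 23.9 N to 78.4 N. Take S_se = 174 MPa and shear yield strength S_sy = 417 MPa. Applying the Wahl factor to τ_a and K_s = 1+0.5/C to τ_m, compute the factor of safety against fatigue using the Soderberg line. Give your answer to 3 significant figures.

C = D/d = 17.3/2.3 = 7.5217; K_W = (4C−1)/(4C−4)+0.615/C = 1.1968; K_s = 1+0.5/C = 1.0665
F_a = (F_max−F_min)/2 = 27.25 N; F_m = (F_max+F_min)/2 = 51.15 N
τ_a = K_W·8F_aD/(πd³) = 1.1968 × 98.666 = 118.08 MPa
τ_m = K_s·8F_mD/(πd³) = 1.0665 × 185.2 = 197.51 MPa
Soderberg: 1/n_f = τ_a/S_se + τ_m/S_sy = 118.08/174 + 197.51/417 = 0.67862 + 0.47366 = 1.1523
n_f = 1/1.1523 = 0.8678

0.868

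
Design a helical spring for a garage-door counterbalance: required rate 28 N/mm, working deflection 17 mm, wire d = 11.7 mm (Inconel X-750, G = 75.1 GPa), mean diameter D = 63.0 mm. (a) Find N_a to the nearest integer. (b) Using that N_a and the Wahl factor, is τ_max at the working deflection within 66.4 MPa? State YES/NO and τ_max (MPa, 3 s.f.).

N_a = Gd⁴/(8D³k) = (75.1×10³)(11.7⁴)/(8·63.0³·28) = 25.13 → N_a = 25
Actual rate k = Gd⁴/(8D³·25) = 28.14 N/mm
Working load F = kδ = 28.14·17 = 478.39 N
C = 63.0/11.7 = 5.3846; K_W = (4C−1)/(4C−4)+0.615/C = 1.2853
τ_max = K_W·8FD/(πd³) = 1.2853·47.919 = 61.588 MPa
τ_max ≤ 66.4 MPa → acceptable

(a) 25 coils; (b) YES, τ_max = 61.6 MPa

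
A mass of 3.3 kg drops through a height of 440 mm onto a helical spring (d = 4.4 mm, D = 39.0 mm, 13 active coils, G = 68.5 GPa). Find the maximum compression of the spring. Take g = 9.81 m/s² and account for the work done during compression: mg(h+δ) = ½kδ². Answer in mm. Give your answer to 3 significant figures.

k = Gd⁴/(8D³N_a) = (68.5×10³)(4.4⁴)/(8·39.0³·13) = 4.1617 N/mm
W = mg = 3.3 × 9.81 = 32.373 N
½kδ² − Wδ − Wh = 0 → δ = (W + √(W² + 2kWh))/k
δ = (32.373 + √(1048 + 118560))/4.1617 = (32.373 + 345.84)/4.1617 = 90.88 mm

90.9 mm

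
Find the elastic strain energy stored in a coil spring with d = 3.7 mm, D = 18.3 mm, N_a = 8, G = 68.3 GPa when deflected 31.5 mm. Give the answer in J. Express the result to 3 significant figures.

k = Gd⁴/(8D³N_a) = (68.3×10³)(3.7⁴)/(8·18.3³·8) = 32.636 N/mm
U = ½kδ² = 0.5 × 32.636 × 31.5² = 16191 N·mm = 16.191 J

16.2 J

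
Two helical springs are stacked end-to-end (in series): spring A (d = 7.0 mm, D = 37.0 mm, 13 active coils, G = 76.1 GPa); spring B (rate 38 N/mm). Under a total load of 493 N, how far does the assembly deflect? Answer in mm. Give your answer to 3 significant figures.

k_A = Gd⁴/(8D³N_a) = (76.1×10³)(7.0⁴)/(8·37.0³·13) = 34.685 N/mm
Series: 1/k_eq = 1/34.685 + 1/38 = 0.055147; k_eq = 18.133 N/mm
δ = F/k_eq = 493/18.133 = 27.187 mm

27.2 mm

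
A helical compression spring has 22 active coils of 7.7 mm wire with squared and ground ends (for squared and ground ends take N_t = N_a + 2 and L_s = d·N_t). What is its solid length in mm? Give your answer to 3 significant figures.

squared and ground ends: N_t = N_a + 2 = 22 + 2 = 24
L_s = d·N_t = 7.7 × 24 = 184.8 mm

185 mm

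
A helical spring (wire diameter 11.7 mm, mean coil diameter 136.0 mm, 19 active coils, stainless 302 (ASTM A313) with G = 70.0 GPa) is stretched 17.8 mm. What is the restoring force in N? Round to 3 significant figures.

k = Gd⁴/(8D³N_a) = (70.0×10³)(11.7⁴)/(8·136.0³·19) = 3.4307 N/mm
F = k·δ = 3.4307 × 17.8 = 61.066 N

61.1 N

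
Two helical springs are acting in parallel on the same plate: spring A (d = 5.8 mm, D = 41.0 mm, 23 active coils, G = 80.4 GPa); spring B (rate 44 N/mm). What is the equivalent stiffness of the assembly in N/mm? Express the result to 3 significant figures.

51.2 N/mm

k_A = Gd⁴/(8D³N_a) = (80.4×10³)(5.8⁴)/(8·41.0³·23) = 7.1746 N/mm
Parallel: k_eq = 7.1746 + 44 = 51.175 N/mm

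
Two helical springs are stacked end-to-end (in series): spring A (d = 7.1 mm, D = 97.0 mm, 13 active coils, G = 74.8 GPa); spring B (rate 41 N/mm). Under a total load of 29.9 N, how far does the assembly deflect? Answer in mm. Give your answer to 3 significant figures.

15.7 mm

k_A = Gd⁴/(8D³N_a) = (74.8×10³)(7.1⁴)/(8·97.0³·13) = 2.0026 N/mm
Series: 1/k_eq = 1/2.0026 + 1/41 = 0.52375; k_eq = 1.9093 N/mm
δ = F/k_eq = 29.9/1.9093 = 15.66 mm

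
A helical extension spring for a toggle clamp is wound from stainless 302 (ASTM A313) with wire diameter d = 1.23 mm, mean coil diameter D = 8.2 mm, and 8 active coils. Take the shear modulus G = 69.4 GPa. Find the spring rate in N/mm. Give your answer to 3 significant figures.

4.50 N/mm

k = Gd⁴/(8D³N_a) = (69.4×10³ × 1.23⁴) / (8 × 8.2³ × 8)
  = 158847 / 35287.6 = 4.5015 N/mm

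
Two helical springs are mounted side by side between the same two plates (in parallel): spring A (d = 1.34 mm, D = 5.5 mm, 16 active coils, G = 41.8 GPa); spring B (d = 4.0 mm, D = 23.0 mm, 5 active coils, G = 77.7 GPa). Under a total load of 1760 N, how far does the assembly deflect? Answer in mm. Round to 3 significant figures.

k_A = Gd⁴/(8D³N_a) = (41.8×10³)(1.34⁴)/(8·5.5³·16) = 6.3285 N/mm
k_B = Gd⁴/(8D³N_a) = (77.7×10³)(4.0⁴)/(8·23.0³·5) = 40.871 N/mm
Parallel: k_eq = 6.3285 + 40.871 = 47.2 N/mm
δ = F/k_eq = 1760/47.2 = 37.288 mm

37.3 mm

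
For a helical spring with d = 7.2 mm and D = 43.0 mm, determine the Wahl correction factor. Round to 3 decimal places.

C = D/d = 43.0/7.2 = 5.9722
K_W = (4C−1)/(4C−4) + 0.615/C = 22.889/19.889 + 0.1030 = 1.2538

1.254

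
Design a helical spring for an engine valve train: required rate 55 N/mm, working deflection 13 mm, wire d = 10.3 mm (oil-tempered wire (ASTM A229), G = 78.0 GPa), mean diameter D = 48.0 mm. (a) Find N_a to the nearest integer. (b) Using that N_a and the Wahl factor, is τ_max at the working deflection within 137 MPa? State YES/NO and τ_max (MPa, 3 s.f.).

(a) 18 coils; (b) YES, τ_max = 107 MPa

N_a = Gd⁴/(8D³k) = (78.0×10³)(10.3⁴)/(8·48.0³·55) = 18.04 → N_a = 18
Actual rate k = Gd⁴/(8D³·18) = 55.126 N/mm
Working load F = kδ = 55.126·13 = 716.64 N
C = 48.0/10.3 = 4.6602; K_W = (4C−1)/(4C−4)+0.615/C = 1.3369
τ_max = K_W·8FD/(πd³) = 1.3369·80.162 = 107.17 MPa
τ_max ≤ 137 MPa → acceptable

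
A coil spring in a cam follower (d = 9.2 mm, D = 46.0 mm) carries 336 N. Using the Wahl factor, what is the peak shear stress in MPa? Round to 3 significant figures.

Spring index C = D/d = 46.0/9.2 = 5.0000
K_W = (4C−1)/(4C−4) + 0.615/C = 19.000/16.000 + 0.1230 = 1.3105
τ₀ = 8FD/(πd³) = 8·336·46.0/(π·9.2³) = 123648/2446.3 = 50.544 MPa
τ_max = K·τ₀ = 1.3105 × 50.544 = 66.239 MPa

66.2 MPa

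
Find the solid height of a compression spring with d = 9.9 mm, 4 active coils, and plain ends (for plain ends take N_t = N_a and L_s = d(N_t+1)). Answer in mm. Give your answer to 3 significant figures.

49.5 mm

plain ends: N_t = N_a = 4
L_s = d·(N_t+1) = 9.9 × 5 = 49.5 mm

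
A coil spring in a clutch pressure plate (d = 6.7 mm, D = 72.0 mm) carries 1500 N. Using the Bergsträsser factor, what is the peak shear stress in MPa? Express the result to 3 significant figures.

Spring index C = D/d = 72.0/6.7 = 10.7463
K_B = (4C+2)/(4C−3) = 44.985/39.985 = 1.1250
τ₀ = 8FD/(πd³) = 8·1500·72.0/(π·6.7³) = 864000/944.87 = 914.41 MPa
τ_max = K·τ₀ = 1.1250 × 914.41 = 1028.8 MPa

1030 MPa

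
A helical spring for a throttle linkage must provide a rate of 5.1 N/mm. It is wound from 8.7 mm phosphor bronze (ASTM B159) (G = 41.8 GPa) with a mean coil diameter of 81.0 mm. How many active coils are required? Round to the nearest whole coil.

11

N_a = Gd⁴/(8D³k) = (41.8×10³ × 8.7⁴)/(8 × 81.0³ × 5.1)
    = 2.39471e+08 / 2.16828e+07 = 11.04 → 11 coils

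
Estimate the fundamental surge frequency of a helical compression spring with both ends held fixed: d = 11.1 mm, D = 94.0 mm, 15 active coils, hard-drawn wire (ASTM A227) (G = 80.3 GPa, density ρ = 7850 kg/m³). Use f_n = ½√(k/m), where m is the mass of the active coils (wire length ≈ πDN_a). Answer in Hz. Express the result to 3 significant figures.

k = Gd⁴/(8D³N_a) = (80.3×10³)(11.1⁴)/(8·94.0³·15) = 12.23 N/mm = 12230 N/m
Wire length L = πDN_a = π·94.0·15 = 4429.6 mm
m = ρ·(πd²/4)·L = 7850 × 96.769×10⁻⁶ m² × 4.4296 m = 3.3649 kg
f_n = ½√(k/m) = 0.5·√(12230/3.3649) = 0.5·√(3634.7) = 30.144 Hz

30.1 Hz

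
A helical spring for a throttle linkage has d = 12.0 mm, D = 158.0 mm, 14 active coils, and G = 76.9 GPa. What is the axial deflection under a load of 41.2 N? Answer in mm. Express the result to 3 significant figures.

k = Gd⁴/(8D³N_a) = (76.9×10³)(12.0⁴)/(8·158.0³·14) = 3.6096 N/mm
δ = F/k = 41.2 / 3.6096 = 11.414 mm

11.4 mm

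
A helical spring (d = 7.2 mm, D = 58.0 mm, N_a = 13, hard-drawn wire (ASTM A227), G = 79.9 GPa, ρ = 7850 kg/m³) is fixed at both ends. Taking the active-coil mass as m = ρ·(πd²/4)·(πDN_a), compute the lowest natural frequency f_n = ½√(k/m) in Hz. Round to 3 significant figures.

59.1 Hz

k = Gd⁴/(8D³N_a) = (79.9×10³)(7.2⁴)/(8·58.0³·13) = 10.582 N/mm = 10582 N/m
Wire length L = πDN_a = π·58.0·13 = 2368.8 mm
m = ρ·(πd²/4)·L = 7850 × 40.715×10⁻⁶ m² × 2.3688 m = 0.75709 kg
f_n = ½√(k/m) = 0.5·√(10582/0.75709) = 0.5·√(13977) = 59.112 Hz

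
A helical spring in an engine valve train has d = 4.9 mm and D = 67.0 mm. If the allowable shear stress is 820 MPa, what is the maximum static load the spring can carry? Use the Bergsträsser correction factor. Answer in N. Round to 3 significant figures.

C = D/d = 67.0/4.9 = 13.6735
K_B = (4C+2)/(4C−3) = 56.694/51.694 = 1.0967
τ_max = K·8FD/(πd³) → F_max = τ_allow·πd³/(8DK)
F_max = 820·π·4.9³/(8·67.0·1.0967) = 3.0308e+05/587.84 = 515.57 N

516 N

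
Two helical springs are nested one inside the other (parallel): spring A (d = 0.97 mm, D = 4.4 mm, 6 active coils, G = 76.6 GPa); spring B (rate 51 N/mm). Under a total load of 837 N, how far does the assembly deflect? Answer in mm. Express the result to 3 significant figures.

k_A = Gd⁴/(8D³N_a) = (76.6×10³)(0.97⁴)/(8·4.4³·6) = 16.585 N/mm
Parallel: k_eq = 16.585 + 51 = 67.585 N/mm
δ = F/k_eq = 837/67.585 = 12.384 mm

12.4 mm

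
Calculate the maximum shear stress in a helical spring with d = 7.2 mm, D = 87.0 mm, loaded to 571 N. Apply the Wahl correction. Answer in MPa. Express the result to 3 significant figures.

379 MPa

Spring index C = D/d = 87.0/7.2 = 12.0833
K_W = (4C−1)/(4C−4) + 0.615/C = 47.333/44.333 + 0.0509 = 1.1186
τ₀ = 8FD/(πd³) = 8·571·87.0/(π·7.2³) = 397416/1172.6 = 338.92 MPa
τ_max = K·τ₀ = 1.1186 × 338.92 = 379.1 MPa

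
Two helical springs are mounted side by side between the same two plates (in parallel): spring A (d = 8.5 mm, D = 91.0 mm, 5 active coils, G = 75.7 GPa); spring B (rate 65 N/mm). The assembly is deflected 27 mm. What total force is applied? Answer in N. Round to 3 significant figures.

k_A = Gd⁴/(8D³N_a) = (75.7×10³)(8.5⁴)/(8·91.0³·5) = 13.11 N/mm
Parallel: k_eq = 13.11 + 65 = 78.11 N/mm
F = k_eq·δ = 78.11·27 = 2109 N

2110 N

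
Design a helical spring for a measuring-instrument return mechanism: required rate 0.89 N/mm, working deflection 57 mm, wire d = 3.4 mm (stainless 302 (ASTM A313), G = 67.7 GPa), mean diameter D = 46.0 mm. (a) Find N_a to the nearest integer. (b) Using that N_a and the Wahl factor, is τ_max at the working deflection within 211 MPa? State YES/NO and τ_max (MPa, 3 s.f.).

(a) 13 coils; (b) YES, τ_max = 168 MPa

N_a = Gd⁴/(8D³k) = (67.7×10³)(3.4⁴)/(8·46.0³·0.89) = 13.05 → N_a = 13
Actual rate k = Gd⁴/(8D³·13) = 0.89371 N/mm
Working load F = kδ = 0.89371·57 = 50.942 N
C = 46.0/3.4 = 13.5294; K_W = (4C−1)/(4C−4)+0.615/C = 1.1053
τ_max = K_W·8FD/(πd³) = 1.1053·151.82 = 167.81 MPa
τ_max ≤ 211 MPa → acceptable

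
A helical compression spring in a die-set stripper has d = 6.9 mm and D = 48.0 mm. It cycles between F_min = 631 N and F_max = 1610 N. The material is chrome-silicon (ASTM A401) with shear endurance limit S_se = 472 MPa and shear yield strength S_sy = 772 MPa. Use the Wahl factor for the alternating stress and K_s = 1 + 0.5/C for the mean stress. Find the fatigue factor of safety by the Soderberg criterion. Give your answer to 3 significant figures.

0.955

C = D/d = 48.0/6.9 = 6.9565; K_W = (4C−1)/(4C−4)+0.615/C = 1.2143; K_s = 1+0.5/C = 1.0719
F_a = (F_max−F_min)/2 = 489.5 N; F_m = (F_max+F_min)/2 = 1120.5 N
τ_a = K_W·8F_aD/(πd³) = 1.2143 × 182.13 = 221.17 MPa
τ_m = K_s·8F_mD/(πd³) = 1.0719 × 416.91 = 446.88 MPa
Soderberg: 1/n_f = τ_a/S_se + τ_m/S_sy = 221.17/472 + 446.88/772 = 0.46857 + 0.57886 = 1.0474
n_f = 1/1.0474 = 0.9547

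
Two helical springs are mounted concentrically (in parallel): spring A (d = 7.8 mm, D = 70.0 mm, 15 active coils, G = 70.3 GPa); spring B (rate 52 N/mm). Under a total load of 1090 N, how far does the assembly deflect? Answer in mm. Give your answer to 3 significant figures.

18.7 mm

k_A = Gd⁴/(8D³N_a) = (70.3×10³)(7.8⁴)/(8·70.0³·15) = 6.3221 N/mm
Parallel: k_eq = 6.3221 + 52 = 58.322 N/mm
δ = F/k_eq = 1090/58.322 = 18.689 mm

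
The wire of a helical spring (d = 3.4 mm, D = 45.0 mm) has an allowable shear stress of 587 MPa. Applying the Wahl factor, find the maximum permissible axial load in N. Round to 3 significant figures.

C = D/d = 45.0/3.4 = 13.2353
K_W = (4C−1)/(4C−4) + 0.615/C = 51.941/48.941 + 0.0465 = 1.1078
τ_max = K·8FD/(πd³) → F_max = τ_allow·πd³/(8DK)
F_max = 587·π·3.4³/(8·45.0·1.1078) = 72481/398.8 = 181.75 N

182 N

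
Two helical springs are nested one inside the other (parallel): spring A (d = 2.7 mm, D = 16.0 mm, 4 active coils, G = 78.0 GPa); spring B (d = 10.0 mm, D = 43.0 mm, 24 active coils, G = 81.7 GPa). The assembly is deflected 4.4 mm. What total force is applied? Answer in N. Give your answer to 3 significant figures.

375 N

k_A = Gd⁴/(8D³N_a) = (78.0×10³)(2.7⁴)/(8·16.0³·4) = 31.626 N/mm
k_B = Gd⁴/(8D³N_a) = (81.7×10³)(10.0⁴)/(8·43.0³·24) = 53.52 N/mm
Parallel: k_eq = 31.626 + 53.52 = 85.146 N/mm
F = k_eq·δ = 85.146·4.4 = 374.64 N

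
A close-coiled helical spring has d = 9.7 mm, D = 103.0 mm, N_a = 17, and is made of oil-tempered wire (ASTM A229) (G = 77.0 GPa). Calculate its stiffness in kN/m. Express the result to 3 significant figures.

k = Gd⁴/(8D³N_a) = (77.0×10³ × 9.7⁴) / (8 × 103.0³ × 17)
  = 6.81675e+08 / 1.48611e+08 = 4.587 N/mm

4.59 kN/m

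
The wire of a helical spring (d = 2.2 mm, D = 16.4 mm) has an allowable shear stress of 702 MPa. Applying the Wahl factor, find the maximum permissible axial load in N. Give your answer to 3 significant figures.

C = D/d = 16.4/2.2 = 7.4545
K_W = (4C−1)/(4C−4) + 0.615/C = 28.818/25.818 + 0.0825 = 1.1987
τ_max = K·8FD/(πd³) → F_max = τ_allow·πd³/(8DK)
F_max = 702·π·2.2³/(8·16.4·1.1987) = 23483/157.27 = 149.32 N

149 N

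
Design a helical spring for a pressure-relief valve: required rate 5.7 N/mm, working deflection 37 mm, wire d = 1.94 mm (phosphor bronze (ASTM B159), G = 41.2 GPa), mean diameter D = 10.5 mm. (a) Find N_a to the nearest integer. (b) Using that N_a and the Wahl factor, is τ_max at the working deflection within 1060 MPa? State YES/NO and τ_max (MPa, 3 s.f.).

(a) 11 coils; (b) YES, τ_max = 996 MPa

N_a = Gd⁴/(8D³k) = (41.2×10³)(1.94⁴)/(8·10.5³·5.7) = 11.06 → N_a = 11
Actual rate k = Gd⁴/(8D³·11) = 5.7287 N/mm
Working load F = kδ = 5.7287·37 = 211.96 N
C = 10.5/1.94 = 5.4124; K_W = (4C−1)/(4C−4)+0.615/C = 1.2836
τ_max = K_W·8FD/(πd³) = 1.2836·776.21 = 996.35 MPa
τ_max ≤ 1060 MPa → acceptable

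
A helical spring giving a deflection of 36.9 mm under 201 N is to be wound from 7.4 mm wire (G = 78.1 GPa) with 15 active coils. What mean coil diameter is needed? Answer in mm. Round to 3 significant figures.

71.0 mm

Required rate k = F/δ = 201/36.9 = 5.4472 N/mm
D = (Gd⁴/(8N_a·k))^(1/3) = (78.1×10³·7.4⁴/(8·15·5.4472))^(1/3)
  = (358284)^(1/3) = 71.0246 mm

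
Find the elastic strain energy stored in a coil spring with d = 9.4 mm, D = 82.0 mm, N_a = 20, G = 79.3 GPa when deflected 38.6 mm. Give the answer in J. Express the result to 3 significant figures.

k = Gd⁴/(8D³N_a) = (79.3×10³)(9.4⁴)/(8·82.0³·20) = 7.0182 N/mm
U = ½kδ² = 0.5 × 7.0182 × 38.6² = 5228.4 N·mm = 5.2284 J

5.23 J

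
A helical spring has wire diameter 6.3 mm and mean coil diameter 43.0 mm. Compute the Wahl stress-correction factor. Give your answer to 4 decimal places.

1.2189

C = D/d = 43.0/6.3 = 6.8254
K_W = (4C−1)/(4C−4) + 0.615/C = 26.302/23.302 + 0.0901 = 1.2189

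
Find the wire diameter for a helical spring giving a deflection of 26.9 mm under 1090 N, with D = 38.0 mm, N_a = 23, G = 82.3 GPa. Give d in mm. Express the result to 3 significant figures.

Required rate k = F/δ = 1090/26.9 = 40.52 N/mm
d = (8D³N_a·k / G)^(1/4) = (8·38.0³·23·40.52 / (82.3×10³))^0.25
  = (4971)^0.25 = 8.3967 mm

8.40 mm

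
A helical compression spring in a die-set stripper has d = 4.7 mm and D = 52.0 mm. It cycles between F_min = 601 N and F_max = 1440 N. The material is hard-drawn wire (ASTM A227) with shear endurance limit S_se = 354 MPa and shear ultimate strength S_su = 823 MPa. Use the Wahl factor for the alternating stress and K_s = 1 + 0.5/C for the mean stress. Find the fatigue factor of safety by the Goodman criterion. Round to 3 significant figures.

C = D/d = 52.0/4.7 = 11.0638; K_W = (4C−1)/(4C−4)+0.615/C = 1.1301; K_s = 1+0.5/C = 1.0452
F_a = (F_max−F_min)/2 = 419.5 N; F_m = (F_max+F_min)/2 = 1020.5 N
τ_a = K_W·8F_aD/(πd³) = 1.1301 × 535.03 = 604.65 MPa
τ_m = K_s·8F_mD/(πd³) = 1.0452 × 1301.6 = 1360.4 MPa
Goodman: 1/n_f = τ_a/S_se + τ_m/S_su = 604.65/354 + 1360.4/823 = 1.70805 + 1.65295 = 3.361
n_f = 1/3.361 = 0.2975

0.298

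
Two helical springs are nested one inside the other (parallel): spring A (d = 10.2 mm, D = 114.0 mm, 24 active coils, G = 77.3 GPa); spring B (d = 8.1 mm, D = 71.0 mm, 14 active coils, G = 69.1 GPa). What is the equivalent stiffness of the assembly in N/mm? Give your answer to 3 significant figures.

k_A = Gd⁴/(8D³N_a) = (77.3×10³)(10.2⁴)/(8·114.0³·24) = 2.9415 N/mm
k_B = Gd⁴/(8D³N_a) = (69.1×10³)(8.1⁴)/(8·71.0³·14) = 7.4204 N/mm
Parallel: k_eq = 2.9415 + 7.4204 = 10.362 N/mm

10.4 N/mm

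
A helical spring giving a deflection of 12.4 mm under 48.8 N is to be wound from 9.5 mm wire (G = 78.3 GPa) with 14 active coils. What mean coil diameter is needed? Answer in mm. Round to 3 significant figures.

113 mm

Required rate k = F/δ = 48.8/12.4 = 3.9355 N/mm
D = (Gd⁴/(8N_a·k))^(1/3) = (78.3×10³·9.5⁴/(8·14·3.9355))^(1/3)
  = (1.44691e+06)^(1/3) = 113.1045 mm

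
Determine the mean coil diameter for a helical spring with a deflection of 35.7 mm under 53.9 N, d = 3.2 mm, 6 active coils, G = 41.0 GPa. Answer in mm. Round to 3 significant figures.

Required rate k = F/δ = 53.9/35.7 = 1.5098 N/mm
D = (Gd⁴/(8N_a·k))^(1/3) = (41.0×10³·3.2⁴/(8·6·1.5098))^(1/3)
  = (59322.8)^(1/3) = 39.0008 mm

39.0 mm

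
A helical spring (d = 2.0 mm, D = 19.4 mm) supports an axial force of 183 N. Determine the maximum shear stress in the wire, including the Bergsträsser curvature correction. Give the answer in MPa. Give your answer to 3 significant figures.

Spring index C = D/d = 19.4/2.0 = 9.7000
K_B = (4C+2)/(4C−3) = 40.800/35.800 = 1.1397
τ₀ = 8FD/(πd³) = 8·183·19.4/(π·2.0³) = 28401.6/25.133 = 1130.1 MPa
τ_max = K·τ₀ = 1.1397 × 1130.1 = 1287.9 MPa

1290 MPa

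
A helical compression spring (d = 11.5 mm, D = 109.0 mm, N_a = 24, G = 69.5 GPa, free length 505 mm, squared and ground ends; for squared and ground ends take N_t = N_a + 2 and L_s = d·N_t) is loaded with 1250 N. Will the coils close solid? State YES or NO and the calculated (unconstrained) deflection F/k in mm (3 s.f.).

YES, δ = 256 mm

k = Gd⁴/(8D³N_a) = (69.5×10³)(11.5⁴)/(8·109.0³·24) = 4.8887 N/mm
N_t = 26; L_s = 11.5·26 = 299 mm; δ_solid = L₀ − L_s = 505 − 299 = 206 mm
δ = F/k = 1250/4.8887 = 255.69 mm
δ ≥ δ_solid → spring goes solid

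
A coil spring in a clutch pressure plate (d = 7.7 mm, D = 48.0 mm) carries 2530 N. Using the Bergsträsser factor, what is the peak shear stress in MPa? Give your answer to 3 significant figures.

832 MPa

Spring index C = D/d = 48.0/7.7 = 6.2338
K_B = (4C+2)/(4C−3) = 26.935/21.935 = 1.2279
τ₀ = 8FD/(πd³) = 8·2530·48.0/(π·7.7³) = 971520/1434.2 = 677.38 MPa
τ_max = K·τ₀ = 1.2279 × 677.38 = 831.78 MPa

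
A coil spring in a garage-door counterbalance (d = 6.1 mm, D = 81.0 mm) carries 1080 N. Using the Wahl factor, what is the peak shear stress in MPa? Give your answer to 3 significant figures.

Spring index C = D/d = 81.0/6.1 = 13.2787
K_W = (4C−1)/(4C−4) + 0.615/C = 52.115/49.115 + 0.0463 = 1.1074
τ₀ = 8FD/(πd³) = 8·1080·81.0/(π·6.1³) = 699840/713.08 = 981.43 MPa
τ_max = K·τ₀ = 1.1074 × 981.43 = 1086.8 MPa

1090 MPa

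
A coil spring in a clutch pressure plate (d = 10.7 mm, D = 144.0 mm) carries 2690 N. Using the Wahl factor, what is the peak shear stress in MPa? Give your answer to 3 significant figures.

Spring index C = D/d = 144.0/10.7 = 13.4579
K_W = (4C−1)/(4C−4) + 0.615/C = 52.832/49.832 + 0.0457 = 1.1059
τ₀ = 8FD/(πd³) = 8·2690·144.0/(π·10.7³) = 3.09888e+06/3848.6 = 805.2 MPa
τ_max = K·τ₀ = 1.1059 × 805.2 = 890.47 MPa

890 MPa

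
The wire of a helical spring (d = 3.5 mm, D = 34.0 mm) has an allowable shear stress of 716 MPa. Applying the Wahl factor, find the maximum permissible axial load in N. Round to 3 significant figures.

C = D/d = 34.0/3.5 = 9.7143
K_W = (4C−1)/(4C−4) + 0.615/C = 37.857/34.857 + 0.0633 = 1.1494
τ_max = K·8FD/(πd³) → F_max = τ_allow·πd³/(8DK)
F_max = 716·π·3.5³/(8·34.0·1.1494) = 96442/312.63 = 308.49 N

308 N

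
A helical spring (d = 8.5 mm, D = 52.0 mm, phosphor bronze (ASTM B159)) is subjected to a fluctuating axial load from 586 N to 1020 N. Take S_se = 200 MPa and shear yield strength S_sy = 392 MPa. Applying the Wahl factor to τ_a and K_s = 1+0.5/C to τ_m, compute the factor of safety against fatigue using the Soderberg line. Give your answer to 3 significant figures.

C = D/d = 52.0/8.5 = 6.1176; K_W = (4C−1)/(4C−4)+0.615/C = 1.2471; K_s = 1+0.5/C = 1.0817
F_a = (F_max−F_min)/2 = 217 N; F_m = (F_max+F_min)/2 = 803 N
τ_a = K_W·8F_aD/(πd³) = 1.2471 × 46.789 = 58.35 MPa
τ_m = K_s·8F_mD/(πd³) = 1.0817 × 173.14 = 187.29 MPa
Soderberg: 1/n_f = τ_a/S_se + τ_m/S_sy = 58.35/200 + 187.29/392 = 0.29175 + 0.47779 = 0.76954
n_f = 1/0.76954 = 1.299

1.30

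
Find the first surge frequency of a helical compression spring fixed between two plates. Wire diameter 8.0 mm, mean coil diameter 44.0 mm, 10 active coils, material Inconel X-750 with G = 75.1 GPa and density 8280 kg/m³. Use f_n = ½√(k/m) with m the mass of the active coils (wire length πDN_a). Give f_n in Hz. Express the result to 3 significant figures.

k = Gd⁴/(8D³N_a) = (75.1×10³)(8.0⁴)/(8·44.0³·10) = 45.139 N/mm = 45139 N/m
Wire length L = πDN_a = π·44.0·10 = 1382.3 mm
m = ρ·(πd²/4)·L = 8280 × 50.265×10⁻⁶ m² × 1.3823 m = 0.57531 kg
f_n = ½√(k/m) = 0.5·√(45139/0.57531) = 0.5·√(78460) = 140.05 Hz

140 Hz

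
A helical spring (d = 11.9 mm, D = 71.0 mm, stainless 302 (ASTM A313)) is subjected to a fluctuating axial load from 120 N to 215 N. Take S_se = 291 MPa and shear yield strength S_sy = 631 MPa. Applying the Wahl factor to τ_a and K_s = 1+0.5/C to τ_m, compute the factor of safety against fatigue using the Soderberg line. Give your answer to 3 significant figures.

18.9

C = D/d = 71.0/11.9 = 5.9664; K_W = (4C−1)/(4C−4)+0.615/C = 1.2541; K_s = 1+0.5/C = 1.0838
F_a = (F_max−F_min)/2 = 47.5 N; F_m = (F_max+F_min)/2 = 167.5 N
τ_a = K_W·8F_aD/(πd³) = 1.2541 × 5.0963 = 6.3912 MPa
τ_m = K_s·8F_mD/(πd³) = 1.0838 × 17.971 = 19.477 MPa
Soderberg: 1/n_f = τ_a/S_se + τ_m/S_sy = 6.3912/291 + 19.477/631 = 0.02196 + 0.03087 = 0.05283
n_f = 1/0.05283 = 18.93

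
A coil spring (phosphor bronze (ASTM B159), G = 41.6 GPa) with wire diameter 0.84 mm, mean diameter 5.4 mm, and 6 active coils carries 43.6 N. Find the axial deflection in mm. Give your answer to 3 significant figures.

k = Gd⁴/(8D³N_a) = (41.6×10³)(0.84⁴)/(8·5.4³·6) = 2.7402 N/mm
δ = F/k = 43.6 / 2.7402 = 15.911 mm

15.9 mm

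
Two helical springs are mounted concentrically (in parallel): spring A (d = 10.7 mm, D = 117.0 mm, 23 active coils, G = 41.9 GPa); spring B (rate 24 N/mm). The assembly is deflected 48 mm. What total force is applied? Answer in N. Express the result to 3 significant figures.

1240 N

k_A = Gd⁴/(8D³N_a) = (41.9×10³)(10.7⁴)/(8·117.0³·23) = 1.8637 N/mm
Parallel: k_eq = 1.8637 + 24 = 25.864 N/mm
F = k_eq·δ = 25.864·48 = 1241.5 N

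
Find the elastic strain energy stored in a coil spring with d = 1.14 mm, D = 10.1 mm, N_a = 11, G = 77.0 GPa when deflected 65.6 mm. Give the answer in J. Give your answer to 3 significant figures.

k = Gd⁴/(8D³N_a) = (77.0×10³)(1.14⁴)/(8·10.1³·11) = 1.4344 N/mm
U = ½kδ² = 0.5 × 1.4344 × 65.6² = 3086.3 N·mm = 3.0863 J

3.09 J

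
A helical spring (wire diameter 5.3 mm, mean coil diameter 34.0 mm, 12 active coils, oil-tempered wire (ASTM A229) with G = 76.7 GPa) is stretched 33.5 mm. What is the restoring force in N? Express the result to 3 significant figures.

537 N

k = Gd⁴/(8D³N_a) = (76.7×10³)(5.3⁴)/(8·34.0³·12) = 16.04 N/mm
F = k·δ = 16.04 × 33.5 = 537.32 N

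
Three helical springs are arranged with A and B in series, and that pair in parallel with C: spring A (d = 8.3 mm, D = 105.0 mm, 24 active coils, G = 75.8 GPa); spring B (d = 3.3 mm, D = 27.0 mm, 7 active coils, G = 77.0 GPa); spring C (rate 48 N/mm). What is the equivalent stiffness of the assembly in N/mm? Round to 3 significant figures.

49.4 N/mm

k_A = Gd⁴/(8D³N_a) = (75.8×10³)(8.3⁴)/(8·105.0³·24) = 1.6185 N/mm
k_B = Gd⁴/(8D³N_a) = (77.0×10³)(3.3⁴)/(8·27.0³·7) = 8.2845 N/mm
Springs A,B series: k_AB = 1/(1/1.6185+1/8.2845) = 1.354 N/mm; parallel with C: k_eq = 1.354+48 = 49.354 N/mm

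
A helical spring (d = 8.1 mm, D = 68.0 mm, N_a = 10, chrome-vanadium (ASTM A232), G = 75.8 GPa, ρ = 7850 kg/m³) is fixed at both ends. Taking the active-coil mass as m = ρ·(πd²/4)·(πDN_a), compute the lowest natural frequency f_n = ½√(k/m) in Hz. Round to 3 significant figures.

61.3 Hz

k = Gd⁴/(8D³N_a) = (75.8×10³)(8.1⁴)/(8·68.0³·10) = 12.972 N/mm = 12972 N/m
Wire length L = πDN_a = π·68.0·10 = 2136.3 mm
m = ρ·(πd²/4)·L = 7850 × 51.53×10⁻⁶ m² × 2.1363 m = 0.86415 kg
f_n = ½√(k/m) = 0.5·√(12972/0.86415) = 0.5·√(15011) = 61.259 Hz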